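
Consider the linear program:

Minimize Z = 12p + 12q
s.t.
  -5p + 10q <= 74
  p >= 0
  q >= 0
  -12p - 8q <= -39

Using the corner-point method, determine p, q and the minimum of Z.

Extreme points and Z = 12p + 12q:
  (0, 37/5) → Z = 444/5
  (0, 39/8) → Z = 117/2
  (13/4, 0) → Z = 39
The feasible region is unbounded (it extends along (2, 1), (1, 0)), but Z strictly increases along every unbounded feasible direction, so there is no improving ray and the minimum is attained at a vertex.

p = 13/4, q = 0, minimum Z = 39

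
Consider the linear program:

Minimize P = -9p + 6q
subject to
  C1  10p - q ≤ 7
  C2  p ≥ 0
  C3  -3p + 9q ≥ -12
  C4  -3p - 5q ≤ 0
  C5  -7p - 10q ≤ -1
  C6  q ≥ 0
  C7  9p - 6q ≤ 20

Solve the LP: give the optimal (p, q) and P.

Vertices and P = -9p + 6q:
  (7/10, 0) → P = -63/10
  (0, 1/10) → P = 3/5
  (1/7, 0) → P = -9/7
The feasible region is unbounded (it extends along (0, 1), (1, 10)), but P strictly increases along every unbounded feasible direction, so there is no improving ray and the minimum is attained at a vertex.

p = 7/10, q = 0, minimum P = -63/10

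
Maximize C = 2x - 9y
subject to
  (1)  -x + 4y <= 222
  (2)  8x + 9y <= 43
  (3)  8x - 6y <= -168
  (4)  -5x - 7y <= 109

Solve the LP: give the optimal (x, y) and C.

x = -915/43, y = -16/43, maximum C = -1686/43

Corner points and C = 2x - 9y:
  (-1826/41, 1819/41) → C = -20023/41
  (-1990/27, 1001/27) → C = -12989/27
  (-209/20, 211/15) → C = -295/2
  (-915/43, -16/43) → C = -1686/43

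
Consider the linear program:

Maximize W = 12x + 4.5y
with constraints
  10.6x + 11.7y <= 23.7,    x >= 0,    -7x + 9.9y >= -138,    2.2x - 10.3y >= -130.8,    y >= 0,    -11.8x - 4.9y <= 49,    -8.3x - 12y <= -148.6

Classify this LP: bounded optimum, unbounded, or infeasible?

infeasible

The boundaries 10.6x + 11.7y = 23.7 and x = 0 meet at (0, 79/39), but that point violates -8.3x - 12y ≤ -148.6. Every candidate vertex is excluded by some other constraint, so the feasible region is empty.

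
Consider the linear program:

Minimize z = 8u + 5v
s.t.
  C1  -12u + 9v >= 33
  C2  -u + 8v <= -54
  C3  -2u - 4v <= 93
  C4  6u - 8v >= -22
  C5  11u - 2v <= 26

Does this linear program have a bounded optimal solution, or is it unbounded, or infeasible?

bounded optimum

Corner points and z = 8u + 5v:
  (-250/29, -227/29) → z = -3135/29
  (-323/22, -175/11) → z = -197
  (-76/5, -173/20) → z = -3297/20
  (-104/5, -257/20) → z = -4613/20
The feasible region has finitely many vertices and no improving ray; the minimum is -4613/20 at (-104/5, -257/20).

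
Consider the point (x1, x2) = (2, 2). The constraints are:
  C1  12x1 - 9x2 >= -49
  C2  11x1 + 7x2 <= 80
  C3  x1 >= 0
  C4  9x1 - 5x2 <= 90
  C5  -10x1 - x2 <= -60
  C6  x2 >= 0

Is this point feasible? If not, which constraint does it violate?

Constraint C5: -10x1 - x2 = -22, which is not ≤ -60. All other constraints are satisfied.

not feasible — violates C5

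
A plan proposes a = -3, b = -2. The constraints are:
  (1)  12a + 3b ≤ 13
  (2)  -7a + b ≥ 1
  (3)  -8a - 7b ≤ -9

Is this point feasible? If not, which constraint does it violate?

not feasible — violates (3)

Constraint (3): -8a - 7b = 38, which is not ≤ -9. All other constraints are satisfied.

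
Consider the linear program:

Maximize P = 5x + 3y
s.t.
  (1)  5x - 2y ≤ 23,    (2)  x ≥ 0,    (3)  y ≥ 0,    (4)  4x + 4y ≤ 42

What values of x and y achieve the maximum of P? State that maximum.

x = 44/7, y = 59/14, maximum P = 617/14

At the optimal vertex, 5x - 2y = 23 and 4x + 4y = 42.
Solving simultaneously gives x = 44/7, y = 59/14.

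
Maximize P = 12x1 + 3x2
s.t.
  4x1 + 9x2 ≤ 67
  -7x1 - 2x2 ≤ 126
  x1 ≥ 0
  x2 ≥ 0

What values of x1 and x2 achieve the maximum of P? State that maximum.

x1 = 67/4, x2 = 0, maximum P = 201

Extreme points and P = 12x1 + 3x2:
  (0, 67/9) → P = 67/3
  (67/4, 0) → P = 201
  (0, 0) → P = 0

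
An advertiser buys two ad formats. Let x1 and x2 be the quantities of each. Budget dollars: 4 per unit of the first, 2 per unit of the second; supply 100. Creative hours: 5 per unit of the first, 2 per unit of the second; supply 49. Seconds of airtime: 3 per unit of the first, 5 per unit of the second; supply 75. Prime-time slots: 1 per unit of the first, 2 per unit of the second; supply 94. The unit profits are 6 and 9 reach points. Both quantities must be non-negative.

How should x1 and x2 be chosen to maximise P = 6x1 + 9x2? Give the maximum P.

Vertices and P = 6x1 + 9x2:
  (0, 0) → P = 0
  (0, 15) → P = 135
  (49/5, 0) → P = 294/5
  (5, 12) → P = 138

x1 = 5, x2 = 12, maximum P = 138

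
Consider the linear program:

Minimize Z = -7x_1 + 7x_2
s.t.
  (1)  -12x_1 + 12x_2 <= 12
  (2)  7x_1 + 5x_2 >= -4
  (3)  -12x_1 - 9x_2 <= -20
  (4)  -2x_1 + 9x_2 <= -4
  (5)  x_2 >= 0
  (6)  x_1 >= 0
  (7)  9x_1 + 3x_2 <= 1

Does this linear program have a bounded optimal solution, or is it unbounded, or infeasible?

The boundaries -2x_1 + 9x_2 = -4 and x_2 = 0 meet at (2, 0), but that point violates 9x_1 + 3x_2 ≤ 1. Every candidate vertex is excluded by some other constraint, so the feasible region is empty.

infeasible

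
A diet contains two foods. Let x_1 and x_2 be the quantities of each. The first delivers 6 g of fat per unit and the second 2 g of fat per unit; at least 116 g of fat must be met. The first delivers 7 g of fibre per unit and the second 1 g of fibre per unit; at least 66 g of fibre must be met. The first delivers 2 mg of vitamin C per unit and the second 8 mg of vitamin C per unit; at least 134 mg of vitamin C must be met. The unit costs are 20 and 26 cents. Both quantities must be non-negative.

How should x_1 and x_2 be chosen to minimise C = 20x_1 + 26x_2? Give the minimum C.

x_1 = 15, x_2 = 13, minimum C = 638

The feasible region is unbounded (it extends along (0, 1), (1, 0)), but C strictly increases along every unbounded feasible direction, so there is no improving ray and the minimum is attained at a vertex.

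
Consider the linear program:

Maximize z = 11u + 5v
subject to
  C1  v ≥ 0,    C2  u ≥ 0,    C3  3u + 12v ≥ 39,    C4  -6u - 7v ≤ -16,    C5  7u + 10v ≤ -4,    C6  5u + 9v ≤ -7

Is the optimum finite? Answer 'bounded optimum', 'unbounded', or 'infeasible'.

infeasible

The boundaries 7u + 10v = -4 and 5u + 9v = -7 meet at (34/13, -29/13), but that point violates v ≥ 0. Every candidate vertex is excluded by some other constraint, so the feasible region is empty.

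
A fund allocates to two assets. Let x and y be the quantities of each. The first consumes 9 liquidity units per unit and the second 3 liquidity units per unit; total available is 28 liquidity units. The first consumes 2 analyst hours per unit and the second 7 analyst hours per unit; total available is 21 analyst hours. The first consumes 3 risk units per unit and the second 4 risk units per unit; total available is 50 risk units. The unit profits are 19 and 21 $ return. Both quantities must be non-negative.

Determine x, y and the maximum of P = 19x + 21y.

x = 7/3, y = 7/3, maximum P = 280/3

At the optimal vertex, 9x + 3y = 28 and 2x + 7y = 21.
Solving simultaneously gives x = 7/3, y = 7/3.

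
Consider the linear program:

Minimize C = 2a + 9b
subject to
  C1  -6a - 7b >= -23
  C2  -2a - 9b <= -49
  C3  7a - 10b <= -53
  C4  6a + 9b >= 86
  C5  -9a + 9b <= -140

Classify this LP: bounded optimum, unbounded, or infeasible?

infeasible

The boundaries -6a - 7b = -23 and 6a + 9b = 86 meet at (-395/12, 63/2), but that point violates -9a + 9b ≤ -140. Every candidate vertex is excluded by some other constraint, so the feasible region is empty.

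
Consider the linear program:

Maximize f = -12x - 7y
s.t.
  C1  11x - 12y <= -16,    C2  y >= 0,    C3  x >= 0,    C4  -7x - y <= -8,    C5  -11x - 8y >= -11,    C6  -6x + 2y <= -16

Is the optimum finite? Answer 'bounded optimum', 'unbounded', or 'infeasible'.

The boundaries 11x - 12y = -16 and -6x + 2y = -16 meet at (112/25, 136/25), but that point violates -11x - 8y ≥ -11. Every candidate vertex is excluded by some other constraint, so the feasible region is empty.

infeasible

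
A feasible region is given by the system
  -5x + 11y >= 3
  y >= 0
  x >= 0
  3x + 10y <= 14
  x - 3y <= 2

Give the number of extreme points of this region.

3

Intersecting each pair of boundary lines and keeping only the points that satisfy every inequality leaves:
  (0, 3/11)
  (124/83, 79/83)
  (0, 7/5)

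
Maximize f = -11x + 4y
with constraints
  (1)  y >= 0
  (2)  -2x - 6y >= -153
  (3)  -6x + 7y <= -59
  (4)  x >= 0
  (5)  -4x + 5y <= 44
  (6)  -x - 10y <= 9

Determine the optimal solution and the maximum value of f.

The binding constraints are y = 0 and -6x + 7y = -59.
Solving simultaneously gives x = 59/6, y = 0.

x = 59/6, y = 0, maximum f = -649/6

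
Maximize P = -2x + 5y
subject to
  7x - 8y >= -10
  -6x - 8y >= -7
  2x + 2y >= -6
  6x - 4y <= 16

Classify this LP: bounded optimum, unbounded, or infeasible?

bounded optimum

Corner points and P = -2x + 5y:
  (-3/13, 109/104) → P = 593/104
  (-34/15, -11/15) → P = 13/15
  (13/6, -3/4) → P = -97/12
  (2/5, -17/5) → P = -89/5
The feasible region has finitely many vertices and no improving ray; the maximum is 593/104 at (-3/13, 109/104).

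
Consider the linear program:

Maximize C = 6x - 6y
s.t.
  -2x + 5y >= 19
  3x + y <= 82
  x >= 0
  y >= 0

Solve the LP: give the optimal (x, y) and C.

x = 23, y = 13, maximum C = 60

Feasible corners and C = 6x - 6y:
  (23, 13) → C = 60
  (0, 19/5) → C = -114/5
  (0, 82) → C = -492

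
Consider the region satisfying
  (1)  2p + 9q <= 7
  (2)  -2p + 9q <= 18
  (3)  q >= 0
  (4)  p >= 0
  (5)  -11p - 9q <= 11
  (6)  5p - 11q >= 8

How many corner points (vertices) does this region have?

3

The feasible vertices (each the meet of two boundaries and inside every other half-plane) are:
  (7/2, 0)
  (149/67, 19/67)
  (8/5, 0)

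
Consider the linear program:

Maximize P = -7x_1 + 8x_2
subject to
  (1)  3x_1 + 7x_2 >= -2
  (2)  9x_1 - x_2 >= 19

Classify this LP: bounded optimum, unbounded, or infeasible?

From the feasible point (131/66, -25/22), moving in the direction (1, 9) keeps every constraint satisfied while P increases without bound.

unbounded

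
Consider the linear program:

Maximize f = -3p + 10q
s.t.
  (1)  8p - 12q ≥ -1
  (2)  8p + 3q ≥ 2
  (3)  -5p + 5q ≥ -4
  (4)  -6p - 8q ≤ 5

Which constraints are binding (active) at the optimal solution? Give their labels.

(1) and (3)

Extreme points and f = -3p + 10q:
  (7/40, 1/5) → f = 59/40
  (53/20, 37/20) → f = 211/20
  (2/5, -2/5) → f = -26/5

The maximum is at (53/20, 37/20). Substituting into each constraint, equality holds for (1) and (3); the remaining constraints have slack.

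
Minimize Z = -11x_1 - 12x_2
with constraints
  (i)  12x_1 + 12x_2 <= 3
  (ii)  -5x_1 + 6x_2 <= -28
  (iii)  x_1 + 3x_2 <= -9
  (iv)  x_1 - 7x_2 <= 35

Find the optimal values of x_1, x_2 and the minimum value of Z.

x_1 = 21/5, x_2 = -22/5, minimum Z = 33/5

Feasible corners and Z = -11x_1 - 12x_2:
  (10/7, -73/21) → Z = 26
  (-14/29, -147/29) → Z = 1918/29
  (21/5, -22/5) → Z = 33/5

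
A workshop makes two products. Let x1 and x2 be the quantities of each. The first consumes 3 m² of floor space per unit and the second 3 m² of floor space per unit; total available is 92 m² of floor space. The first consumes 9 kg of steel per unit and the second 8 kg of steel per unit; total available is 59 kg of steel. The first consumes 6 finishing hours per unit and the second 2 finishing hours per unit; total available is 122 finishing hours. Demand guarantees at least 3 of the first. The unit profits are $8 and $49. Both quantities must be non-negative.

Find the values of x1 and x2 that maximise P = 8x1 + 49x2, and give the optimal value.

x1 = 3, x2 = 4, maximum P = 220

Extreme points and P = 8x1 + 49x2:
  (59/9, 0) → P = 472/9
  (3, 0) → P = 24
  (3, 4) → P = 220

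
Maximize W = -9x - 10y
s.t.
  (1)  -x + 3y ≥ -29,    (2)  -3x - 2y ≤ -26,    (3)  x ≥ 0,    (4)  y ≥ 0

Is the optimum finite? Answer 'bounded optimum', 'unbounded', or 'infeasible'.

Feasible corners and W = -9x - 10y:
  (29, 0) → W = -261
  (0, 13) → W = -130
  (26/3, 0) → W = -78
The feasible region has finitely many vertices and no improving ray; the maximum is -78 at (26/3, 0).

bounded optimum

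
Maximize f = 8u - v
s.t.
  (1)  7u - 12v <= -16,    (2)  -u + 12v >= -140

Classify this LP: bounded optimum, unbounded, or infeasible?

From the feasible point (-26, -83/6), moving in the direction (12, 7) keeps every constraint satisfied while f increases without bound.

unbounded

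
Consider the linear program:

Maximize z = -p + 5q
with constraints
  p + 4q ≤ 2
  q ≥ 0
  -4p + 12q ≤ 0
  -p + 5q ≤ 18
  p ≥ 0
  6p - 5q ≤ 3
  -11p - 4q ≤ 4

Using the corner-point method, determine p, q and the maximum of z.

Extreme points and z = -p + 5q:
  (0, 0) → z = 0
  (1/2, 0) → z = -1/2
  (9/13, 3/13) → z = 6/13

p = 9/13, q = 3/13, maximum z = 6/13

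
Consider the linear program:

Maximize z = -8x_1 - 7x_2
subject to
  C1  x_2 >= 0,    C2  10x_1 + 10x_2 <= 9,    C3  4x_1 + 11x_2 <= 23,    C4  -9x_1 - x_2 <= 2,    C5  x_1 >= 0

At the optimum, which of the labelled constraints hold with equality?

C1 and C5

Extreme points and z = -8x_1 - 7x_2:
  (9/10, 0) → z = -36/5
  (0, 0) → z = 0
  (0, 9/10) → z = -63/10

The maximum is at (0, 0). Substituting into each constraint, equality holds for C1 and C5; the remaining constraints have slack.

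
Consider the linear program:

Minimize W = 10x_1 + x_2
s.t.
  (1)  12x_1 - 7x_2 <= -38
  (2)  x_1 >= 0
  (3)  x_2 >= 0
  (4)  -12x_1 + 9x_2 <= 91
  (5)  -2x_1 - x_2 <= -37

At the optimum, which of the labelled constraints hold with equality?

(4) and (5)

Feasible corners and W = 10x_1 + x_2:
  (295/24, 53/2) → W = 1793/12
  (17/2, 20) → W = 105
  (121/15, 313/15) → W = 1523/15

The minimum is at (121/15, 313/15). Substituting into each constraint, equality holds for (4) and (5); the remaining constraints have slack.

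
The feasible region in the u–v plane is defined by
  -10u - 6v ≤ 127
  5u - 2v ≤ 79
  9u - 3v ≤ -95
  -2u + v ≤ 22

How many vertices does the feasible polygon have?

Pairwise boundary intersections that survive every other constraint:
  (-317/28, -193/84)
  (-259/22, -17/11)
  (-29/3, 8/3)

3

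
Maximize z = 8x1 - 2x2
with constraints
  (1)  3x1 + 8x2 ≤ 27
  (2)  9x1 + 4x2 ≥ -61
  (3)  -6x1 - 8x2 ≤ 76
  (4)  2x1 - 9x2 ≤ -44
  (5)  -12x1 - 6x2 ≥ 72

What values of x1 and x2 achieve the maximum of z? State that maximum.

The binding constraints are 2x1 - 9x2 = -44 and -12x1 - 6x2 = 72.
Solving simultaneously gives x1 = -38/5, x2 = 16/5.

x1 = -38/5, x2 = 16/5, maximum z = -336/5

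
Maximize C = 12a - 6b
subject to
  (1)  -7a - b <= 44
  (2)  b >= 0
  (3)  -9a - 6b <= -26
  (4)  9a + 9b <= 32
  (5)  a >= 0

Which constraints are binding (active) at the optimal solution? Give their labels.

Extreme points and C = 12a - 6b:
  (26/9, 0) → C = 104/3
  (32/9, 0) → C = 128/3
  (14/9, 2) → C = 20/3

The maximum is at (32/9, 0). Substituting into each constraint, equality holds for (2) and (4); the remaining constraints have slack.

(2) and (4)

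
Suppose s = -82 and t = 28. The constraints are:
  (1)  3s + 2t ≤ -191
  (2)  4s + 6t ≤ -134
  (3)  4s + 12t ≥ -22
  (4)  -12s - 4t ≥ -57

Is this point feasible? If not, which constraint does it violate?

not feasible — violates (1)

Constraint (1): 3s + 2t = -190, which is not ≤ -191. All other constraints are satisfied.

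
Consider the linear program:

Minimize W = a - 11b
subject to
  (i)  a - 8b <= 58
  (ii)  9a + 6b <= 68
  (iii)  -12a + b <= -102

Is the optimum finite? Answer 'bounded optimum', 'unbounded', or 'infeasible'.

bounded optimum

Vertices and W = a - 11b:
  (446/39, -227/39) → W = 981/13
  (758/95, -594/95) → W = 7292/95
  (680/81, -34/27) → W = 1802/81
The feasible region has finitely many vertices and no improving ray; the minimum is 1802/81 at (680/81, -34/27).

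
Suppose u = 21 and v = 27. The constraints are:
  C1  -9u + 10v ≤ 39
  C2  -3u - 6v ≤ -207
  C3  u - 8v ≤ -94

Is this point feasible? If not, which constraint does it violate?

Constraint C1: -9u + 10v = 81, which is not ≤ 39. All other constraints are satisfied.

not feasible — violates C1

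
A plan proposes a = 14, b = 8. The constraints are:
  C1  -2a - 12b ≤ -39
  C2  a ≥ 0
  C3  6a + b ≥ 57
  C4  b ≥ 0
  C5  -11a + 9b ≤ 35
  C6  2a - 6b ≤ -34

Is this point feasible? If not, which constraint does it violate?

Constraint C6: 2a - 6b = -20, which is not ≤ -34. All other constraints are satisfied.

not feasible — violates C6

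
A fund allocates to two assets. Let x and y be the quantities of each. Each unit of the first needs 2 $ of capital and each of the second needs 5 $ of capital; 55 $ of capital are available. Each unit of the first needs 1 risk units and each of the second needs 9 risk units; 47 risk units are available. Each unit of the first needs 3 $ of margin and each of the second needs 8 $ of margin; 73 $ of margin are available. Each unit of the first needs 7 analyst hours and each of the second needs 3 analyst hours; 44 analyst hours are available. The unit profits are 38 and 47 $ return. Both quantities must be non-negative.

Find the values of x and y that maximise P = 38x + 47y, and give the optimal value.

Feasible corners and P = 38x + 47y:
  (0, 0) → P = 0
  (0, 47/9) → P = 2209/9
  (44/7, 0) → P = 1672/7
  (17/4, 19/4) → P = 1539/4

The optimum lies where x + 9y = 47 and 7x + 3y = 44.
Solving simultaneously gives x = 17/4, y = 19/4.

x = 17/4, y = 19/4, maximum P = 1539/4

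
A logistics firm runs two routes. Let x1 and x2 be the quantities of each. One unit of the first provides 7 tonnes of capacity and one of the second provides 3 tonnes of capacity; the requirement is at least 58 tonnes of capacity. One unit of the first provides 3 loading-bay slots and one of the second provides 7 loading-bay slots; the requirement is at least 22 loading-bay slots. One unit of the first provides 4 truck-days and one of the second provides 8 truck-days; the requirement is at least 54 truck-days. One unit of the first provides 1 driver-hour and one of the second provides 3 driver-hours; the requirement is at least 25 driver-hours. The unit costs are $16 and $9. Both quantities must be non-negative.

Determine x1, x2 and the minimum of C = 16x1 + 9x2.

Corner points and C = 16x1 + 9x2:
  (0, 58/3) → C = 174
  (25, 0) → C = 400
  (11/2, 13/2) → C = 293/2
The feasible region is unbounded (it extends along (0, 1), (1, 0)), but C strictly increases along every unbounded feasible direction, so there is no improving ray and the minimum is attained at a vertex.

x1 = 11/2, x2 = 13/2, minimum C = 293/2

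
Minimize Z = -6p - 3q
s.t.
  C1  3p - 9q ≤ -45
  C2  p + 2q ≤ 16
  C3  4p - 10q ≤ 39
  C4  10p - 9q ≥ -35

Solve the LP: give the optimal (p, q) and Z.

p = 18/5, q = 31/5, minimum Z = -201/5

Extreme points and Z = -6p - 3q:
  (18/5, 31/5) → Z = -201/5
  (10/7, 115/21) → Z = -25
  (74/29, 195/29) → Z = -1029/29

The optimum lies where 3p - 9q = -45 and p + 2q = 16.
Solving simultaneously gives p = 18/5, q = 31/5.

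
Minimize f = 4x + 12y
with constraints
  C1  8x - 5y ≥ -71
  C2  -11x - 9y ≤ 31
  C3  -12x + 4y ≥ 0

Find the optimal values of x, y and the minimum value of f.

x = -31/38, y = -93/38, minimum f = -620/19

Feasible corners and f = 4x + 12y:
  (-794/127, 533/127) → f = 3220/127
  (71/7, 213/7) → f = 2840/7
  (-31/38, -93/38) → f = -620/19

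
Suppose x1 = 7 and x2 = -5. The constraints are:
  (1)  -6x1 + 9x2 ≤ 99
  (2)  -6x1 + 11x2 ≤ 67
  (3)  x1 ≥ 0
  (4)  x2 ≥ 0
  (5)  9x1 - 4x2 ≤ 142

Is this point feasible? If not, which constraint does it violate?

Constraint (4): x2 = -5, which is not ≥ 0. All other constraints are satisfied.

not feasible — violates (4)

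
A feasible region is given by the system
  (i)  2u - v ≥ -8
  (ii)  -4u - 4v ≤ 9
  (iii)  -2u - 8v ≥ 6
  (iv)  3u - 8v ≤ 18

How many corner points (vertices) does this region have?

3

The feasible vertices (each the meet of two boundaries and inside every other half-plane) are:
  (-2, -1/4)
  (0, -9/4)
  (12/5, -27/20)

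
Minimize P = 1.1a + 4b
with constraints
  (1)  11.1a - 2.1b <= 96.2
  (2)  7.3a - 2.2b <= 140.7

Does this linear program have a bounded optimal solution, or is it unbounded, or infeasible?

unbounded

From the feasible point (-83/9, -851/9), moving in the direction (-2.2, -7.3) keeps every constraint satisfied while P decreases without bound.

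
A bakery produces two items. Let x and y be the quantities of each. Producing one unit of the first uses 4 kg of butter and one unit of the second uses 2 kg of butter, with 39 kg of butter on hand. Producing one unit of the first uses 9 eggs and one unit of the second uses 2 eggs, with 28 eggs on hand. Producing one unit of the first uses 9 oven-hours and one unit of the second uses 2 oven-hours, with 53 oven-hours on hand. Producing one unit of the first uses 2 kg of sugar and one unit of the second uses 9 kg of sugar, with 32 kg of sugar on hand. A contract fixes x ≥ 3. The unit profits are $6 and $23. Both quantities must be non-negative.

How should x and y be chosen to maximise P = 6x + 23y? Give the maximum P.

Vertices and P = 6x + 23y:
  (28/9, 0) → P = 56/3
  (3, 0) → P = 18
  (3, 1/2) → P = 59/2

At the optimal vertex, 9x + 2y = 28 and x = 3.
Solving simultaneously gives x = 3, y = 1/2.

x = 3, y = 1/2, maximum P = 59/2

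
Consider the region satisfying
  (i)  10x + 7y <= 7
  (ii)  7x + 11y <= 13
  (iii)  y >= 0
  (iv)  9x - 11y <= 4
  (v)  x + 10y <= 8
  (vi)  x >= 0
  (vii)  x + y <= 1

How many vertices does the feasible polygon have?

Intersecting each pair of boundary lines and keeping only the points that satisfy every inequality leaves:
  (105/173, 23/173)
  (14/93, 73/93)
  (4/9, 0)
  (0, 0)
  (0, 4/5)

5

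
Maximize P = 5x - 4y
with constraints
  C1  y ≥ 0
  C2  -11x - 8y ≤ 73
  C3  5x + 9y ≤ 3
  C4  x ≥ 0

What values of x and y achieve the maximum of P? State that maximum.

x = 3/5, y = 0, maximum P = 3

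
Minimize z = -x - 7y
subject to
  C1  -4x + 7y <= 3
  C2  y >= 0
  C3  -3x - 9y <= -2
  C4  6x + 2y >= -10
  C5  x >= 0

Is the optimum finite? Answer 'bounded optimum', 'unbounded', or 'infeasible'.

From the feasible point (0, 3/7), moving in the direction (7, 4) keeps every constraint satisfied while z decreases without bound.

unbounded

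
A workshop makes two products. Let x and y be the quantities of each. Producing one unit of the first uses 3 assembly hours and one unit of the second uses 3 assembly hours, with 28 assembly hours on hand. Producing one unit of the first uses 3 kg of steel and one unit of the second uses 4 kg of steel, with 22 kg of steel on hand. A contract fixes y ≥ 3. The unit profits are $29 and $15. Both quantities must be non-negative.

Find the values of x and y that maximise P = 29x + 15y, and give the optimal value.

x = 10/3, y = 3, maximum P = 425/3

Corner points and P = 29x + 15y:
  (0, 11/2) → P = 165/2
  (0, 3) → P = 45
  (10/3, 3) → P = 425/3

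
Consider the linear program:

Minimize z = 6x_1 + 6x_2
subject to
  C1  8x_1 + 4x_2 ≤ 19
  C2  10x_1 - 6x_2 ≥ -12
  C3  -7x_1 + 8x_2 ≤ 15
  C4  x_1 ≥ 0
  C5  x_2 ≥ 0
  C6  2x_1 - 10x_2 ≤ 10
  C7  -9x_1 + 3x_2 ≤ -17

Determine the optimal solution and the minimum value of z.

Extreme points and z = 6x_1 + 6x_2:
  (19/8, 0) → z = 57/4
  (25/12, 7/12) → z = 16
  (17/9, 0) → z = 34/3

The optimum lies where x_2 = 0 and -9x_1 + 3x_2 = -17.
Solving simultaneously gives x_1 = 17/9, x_2 = 0.

x_1 = 17/9, x_2 = 0, minimum z = 34/3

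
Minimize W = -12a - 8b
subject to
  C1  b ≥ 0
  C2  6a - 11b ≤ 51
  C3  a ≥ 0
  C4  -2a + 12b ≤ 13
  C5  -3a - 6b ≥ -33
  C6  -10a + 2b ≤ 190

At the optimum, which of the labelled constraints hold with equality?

C2 and C5

Vertices and W = -12a - 8b:
  (17/2, 0) → W = -102
  (0, 0) → W = 0
  (223/23, 15/23) → W = -2796/23
  (0, 13/12) → W = -26/3
  (53/8, 35/16) → W = -97

The minimum is at (223/23, 15/23). Substituting into each constraint, equality holds for C2 and C5; the remaining constraints have slack.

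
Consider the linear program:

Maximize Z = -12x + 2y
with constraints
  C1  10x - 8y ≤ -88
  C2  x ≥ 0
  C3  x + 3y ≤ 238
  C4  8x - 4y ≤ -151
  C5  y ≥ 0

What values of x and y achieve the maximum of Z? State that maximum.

At the optimal vertex, x = 0 and x + 3y = 238.
Solving simultaneously gives x = 0, y = 238/3.

x = 0, y = 238/3, maximum Z = 476/3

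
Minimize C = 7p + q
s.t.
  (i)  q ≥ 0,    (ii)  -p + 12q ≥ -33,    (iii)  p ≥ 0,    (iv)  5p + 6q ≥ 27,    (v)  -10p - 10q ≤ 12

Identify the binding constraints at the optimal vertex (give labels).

Corner points and C = 7p + q:
  (33, 0) → C = 231
  (27/5, 0) → C = 189/5
  (0, 9/2) → C = 9/2
The feasible region is unbounded (it extends along (0, 1), (12, 1)), but C strictly increases along every unbounded feasible direction, so there is no improving ray and the minimum is attained at a vertex.

The minimum is at (0, 9/2). Substituting into each constraint, equality holds for (iii) and (iv); the remaining constraints have slack.

(iii) and (iv)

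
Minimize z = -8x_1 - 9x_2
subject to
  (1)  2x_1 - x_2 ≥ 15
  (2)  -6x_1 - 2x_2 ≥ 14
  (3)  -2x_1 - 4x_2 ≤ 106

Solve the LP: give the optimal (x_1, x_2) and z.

x_1 = 8/5, x_2 = -59/5, minimum z = 467/5

Corner points and z = -8x_1 - 9x_2:
  (8/5, -59/5) → z = 467/5
  (-23/5, -121/5) → z = 1273/5
  (39/5, -152/5) → z = 1056/5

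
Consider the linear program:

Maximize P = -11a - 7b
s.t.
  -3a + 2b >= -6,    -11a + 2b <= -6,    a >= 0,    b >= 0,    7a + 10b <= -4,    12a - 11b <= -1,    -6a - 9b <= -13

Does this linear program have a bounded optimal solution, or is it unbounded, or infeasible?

infeasible

The boundaries -3a + 2b = -6 and 12a - 11b = -1 meet at (68/9, 25/3), but that point violates 7a + 10b ≤ -4. Every candidate vertex is excluded by some other constraint, so the feasible region is empty.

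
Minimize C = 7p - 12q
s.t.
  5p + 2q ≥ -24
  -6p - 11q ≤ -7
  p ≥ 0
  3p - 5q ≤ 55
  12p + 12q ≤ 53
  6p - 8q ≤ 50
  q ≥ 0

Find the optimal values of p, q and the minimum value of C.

p = 0, q = 53/12, minimum C = -53

Feasible corners and C = 7p - 12q:
  (0, 7/11) → C = -84/11
  (7/6, 0) → C = 49/6
  (0, 53/12) → C = -53
  (53/12, 0) → C = 371/12

The binding constraints are p = 0 and 12p + 12q = 53.
Solving simultaneously gives p = 0, q = 53/12.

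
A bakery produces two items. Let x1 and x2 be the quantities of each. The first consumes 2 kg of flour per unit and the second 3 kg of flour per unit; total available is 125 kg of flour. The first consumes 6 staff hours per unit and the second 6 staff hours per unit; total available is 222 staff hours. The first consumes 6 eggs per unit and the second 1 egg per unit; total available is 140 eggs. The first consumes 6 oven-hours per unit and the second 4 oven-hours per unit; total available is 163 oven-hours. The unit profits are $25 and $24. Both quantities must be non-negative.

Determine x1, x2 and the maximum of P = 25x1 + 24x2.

x1 = 15/2, x2 = 59/2, maximum P = 1791/2

Feasible corners and P = 25x1 + 24x2:
  (0, 0) → P = 0
  (0, 37) → P = 888
  (70/3, 0) → P = 1750/3
  (15/2, 59/2) → P = 1791/2
  (397/18, 23/3) → P = 13237/18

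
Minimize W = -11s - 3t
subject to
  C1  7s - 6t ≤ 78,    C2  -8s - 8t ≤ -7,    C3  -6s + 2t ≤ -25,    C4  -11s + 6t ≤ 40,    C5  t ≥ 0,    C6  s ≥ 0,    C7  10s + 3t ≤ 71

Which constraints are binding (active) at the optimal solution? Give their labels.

Feasible corners and W = -11s - 3t:
  (25/6, 0) → W = -275/6
  (217/38, 88/19) → W = -2915/38
  (71/10, 0) → W = -781/10

The minimum is at (71/10, 0). Substituting into each constraint, equality holds for C5 and C7; the remaining constraints have slack.

C5 and C7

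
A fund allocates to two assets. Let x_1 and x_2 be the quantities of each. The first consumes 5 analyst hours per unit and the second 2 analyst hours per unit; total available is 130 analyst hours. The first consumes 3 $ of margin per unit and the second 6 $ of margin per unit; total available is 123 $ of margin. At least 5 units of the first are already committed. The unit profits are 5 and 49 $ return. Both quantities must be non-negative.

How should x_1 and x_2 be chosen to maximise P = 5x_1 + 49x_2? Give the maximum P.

x_1 = 5, x_2 = 18, maximum P = 907

Vertices and P = 5x_1 + 49x_2:
  (26, 0) → P = 130
  (5, 0) → P = 25
  (89/4, 75/8) → P = 4565/8
  (5, 18) → P = 907

At the optimal vertex, 3x_1 + 6x_2 = 123 and x_1 = 5.
Solving simultaneously gives x_1 = 5, x_2 = 18.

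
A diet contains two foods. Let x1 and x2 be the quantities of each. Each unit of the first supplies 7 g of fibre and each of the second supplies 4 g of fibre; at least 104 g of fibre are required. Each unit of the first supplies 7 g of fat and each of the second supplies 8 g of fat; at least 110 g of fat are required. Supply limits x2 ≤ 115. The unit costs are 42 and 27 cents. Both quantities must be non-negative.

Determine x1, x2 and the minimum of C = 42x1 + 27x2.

x1 = 14, x2 = 3/2, minimum C = 1257/2

Vertices and C = 42x1 + 27x2:
  (0, 26) → C = 702
  (0, 115) → C = 3105
  (110/7, 0) → C = 660
  (14, 3/2) → C = 1257/2
The feasible region is unbounded (it extends along (1, 0)), but C strictly increases along every unbounded feasible direction, so there is no improving ray and the minimum is attained at a vertex.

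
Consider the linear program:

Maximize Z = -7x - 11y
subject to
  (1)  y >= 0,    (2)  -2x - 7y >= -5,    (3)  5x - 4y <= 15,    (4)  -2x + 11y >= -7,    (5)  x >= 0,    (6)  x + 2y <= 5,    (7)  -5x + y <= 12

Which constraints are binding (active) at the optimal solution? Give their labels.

(1) and (5)

Extreme points and Z = -7x - 11y:
  (5/2, 0) → Z = -35/2
  (0, 0) → Z = 0
  (0, 5/7) → Z = -55/7

The maximum is at (0, 0). Substituting into each constraint, equality holds for (1) and (5); the remaining constraints have slack.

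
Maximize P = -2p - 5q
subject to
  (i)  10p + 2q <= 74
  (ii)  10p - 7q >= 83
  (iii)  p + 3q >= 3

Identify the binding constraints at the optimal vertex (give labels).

Feasible corners and P = -2p - 5q:
  (38/5, -1) → P = -51/5
  (54/7, -11/7) → P = -53/7
  (270/37, -53/37) → P = -275/37

The maximum is at (270/37, -53/37). Substituting into each constraint, equality holds for (ii) and (iii); the remaining constraints have slack.

(ii) and (iii)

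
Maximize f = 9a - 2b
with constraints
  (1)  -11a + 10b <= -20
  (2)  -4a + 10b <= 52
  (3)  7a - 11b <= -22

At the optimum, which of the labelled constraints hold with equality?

Feasible corners and f = 9a - 2b:
  (72/7, 326/35) → f = 2588/35
  (440/51, 382/51) → f = 188/3
  (176/13, 138/13) → f = 1308/13

The maximum is at (176/13, 138/13). Substituting into each constraint, equality holds for (2) and (3); the remaining constraints have slack.

(2) and (3)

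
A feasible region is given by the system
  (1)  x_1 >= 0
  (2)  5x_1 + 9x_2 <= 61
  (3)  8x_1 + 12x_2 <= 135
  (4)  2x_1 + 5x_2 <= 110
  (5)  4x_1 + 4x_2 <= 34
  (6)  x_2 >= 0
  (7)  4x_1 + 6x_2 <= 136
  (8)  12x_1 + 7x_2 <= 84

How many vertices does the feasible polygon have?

5

Of the 27 pairwise boundary intersections, those satisfying every inequality are:
  (0, 61/9)
  (0, 0)
  (31/8, 37/8)
  (49/10, 18/5)
  (7, 0)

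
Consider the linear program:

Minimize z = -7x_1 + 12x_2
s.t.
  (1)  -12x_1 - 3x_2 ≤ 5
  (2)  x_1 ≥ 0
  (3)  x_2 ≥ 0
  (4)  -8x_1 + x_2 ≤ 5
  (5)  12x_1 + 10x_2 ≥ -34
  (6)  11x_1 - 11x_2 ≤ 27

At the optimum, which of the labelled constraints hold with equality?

Vertices and z = -7x_1 + 12x_2:
  (0, 0) → z = 0
  (0, 5) → z = 60
  (27/11, 0) → z = -189/11
The feasible region is unbounded (it extends along (1, 8), (1, 1)), but z strictly increases along every unbounded feasible direction, so there is no improving ray and the minimum is attained at a vertex.

The minimum is at (27/11, 0). Substituting into each constraint, equality holds for (3) and (6); the remaining constraints have slack.

(3) and (6)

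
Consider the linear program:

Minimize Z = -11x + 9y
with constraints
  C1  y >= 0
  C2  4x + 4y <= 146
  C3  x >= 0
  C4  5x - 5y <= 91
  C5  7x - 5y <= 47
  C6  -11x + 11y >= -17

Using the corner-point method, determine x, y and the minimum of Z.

Vertices and Z = -11x + 9y:
  (0, 0) → Z = 0
  (17/11, 0) → Z = -17
  (0, 73/2) → Z = 657/2
  (837/44, 769/44) → Z = -1143/22

At the optimal vertex, 4x + 4y = 146 and -11x + 11y = -17.
Solving simultaneously gives x = 837/44, y = 769/44.

x = 837/44, y = 769/44, minimum Z = -1143/22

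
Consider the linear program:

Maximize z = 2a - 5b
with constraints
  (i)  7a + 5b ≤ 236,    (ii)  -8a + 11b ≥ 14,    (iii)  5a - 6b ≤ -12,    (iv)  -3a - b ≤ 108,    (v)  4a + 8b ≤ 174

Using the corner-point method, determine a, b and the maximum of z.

a = -1202/41, b = -822/41, maximum z = 1706/41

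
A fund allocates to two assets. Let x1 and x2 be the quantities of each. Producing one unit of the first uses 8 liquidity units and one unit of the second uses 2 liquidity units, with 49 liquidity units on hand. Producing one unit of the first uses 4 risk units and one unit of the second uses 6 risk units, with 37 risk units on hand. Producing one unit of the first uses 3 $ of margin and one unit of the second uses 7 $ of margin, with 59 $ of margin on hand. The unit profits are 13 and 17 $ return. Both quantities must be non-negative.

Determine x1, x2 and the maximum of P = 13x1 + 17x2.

Extreme points and P = 13x1 + 17x2:
  (0, 0) → P = 0
  (0, 37/6) → P = 629/6
  (49/8, 0) → P = 637/8
  (11/2, 5/2) → P = 114

x1 = 11/2, x2 = 5/2, maximum P = 114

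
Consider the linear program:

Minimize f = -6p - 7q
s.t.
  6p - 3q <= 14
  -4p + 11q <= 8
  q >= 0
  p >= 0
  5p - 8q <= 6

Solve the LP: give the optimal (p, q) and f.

p = 89/27, q = 52/27, minimum f = -898/27

Corner points and f = -6p - 7q:
  (89/27, 52/27) → f = -898/27
  (94/33, 34/33) → f = -802/33
  (0, 8/11) → f = -56/11
  (0, 0) → f = 0
  (6/5, 0) → f = -36/5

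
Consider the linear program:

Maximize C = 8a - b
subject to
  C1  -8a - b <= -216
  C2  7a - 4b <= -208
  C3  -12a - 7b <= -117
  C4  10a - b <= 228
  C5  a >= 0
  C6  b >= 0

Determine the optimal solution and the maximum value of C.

Extreme points and C = 8a - b:
  (656/39, 3176/39) → C = 2072/39
  (0, 216) → C = -216
  (1120/33, 3676/33) → C = 5284/33
The feasible region is unbounded (it extends along (0, 1), (1, 10)), but C strictly decreases along every unbounded feasible direction, so there is no improving ray and the maximum is attained at a vertex.

a = 1120/33, b = 3676/33, maximum C = 5284/33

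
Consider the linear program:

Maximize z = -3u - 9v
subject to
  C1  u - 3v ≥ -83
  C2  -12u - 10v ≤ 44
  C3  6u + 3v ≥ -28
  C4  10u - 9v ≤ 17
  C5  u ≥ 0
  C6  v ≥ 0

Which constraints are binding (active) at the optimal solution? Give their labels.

Feasible corners and z = -3u - 9v:
  (38, 121/3) → z = -477
  (0, 83/3) → z = -249
  (17/10, 0) → z = -51/10
  (0, 0) → z = 0

The maximum is at (0, 0). Substituting into each constraint, equality holds for C5 and C6; the remaining constraints have slack.

C5 and C6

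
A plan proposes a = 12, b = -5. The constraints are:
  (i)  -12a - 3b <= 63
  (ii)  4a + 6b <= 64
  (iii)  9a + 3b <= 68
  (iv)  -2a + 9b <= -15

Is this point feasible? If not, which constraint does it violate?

Constraint (iii): 9a + 3b = 93, which is not ≤ 68. All other constraints are satisfied.

not feasible — violates (iii)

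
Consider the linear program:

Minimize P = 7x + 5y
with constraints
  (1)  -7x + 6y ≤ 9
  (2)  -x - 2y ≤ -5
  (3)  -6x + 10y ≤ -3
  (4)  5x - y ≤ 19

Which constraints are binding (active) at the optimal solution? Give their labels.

(2) and (3)

Feasible corners and P = 7x + 5y:
  (28/11, 27/22) → P = 527/22
  (43/11, 6/11) → P = 331/11
  (17/4, 9/4) → P = 41

The minimum is at (28/11, 27/22). Substituting into each constraint, equality holds for (2) and (3); the remaining constraints have slack.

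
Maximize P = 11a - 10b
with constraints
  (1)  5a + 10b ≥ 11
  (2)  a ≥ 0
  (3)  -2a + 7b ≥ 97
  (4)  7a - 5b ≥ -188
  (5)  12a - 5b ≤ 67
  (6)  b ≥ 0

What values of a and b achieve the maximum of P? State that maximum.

a = 477/37, b = 649/37, maximum P = -1243/37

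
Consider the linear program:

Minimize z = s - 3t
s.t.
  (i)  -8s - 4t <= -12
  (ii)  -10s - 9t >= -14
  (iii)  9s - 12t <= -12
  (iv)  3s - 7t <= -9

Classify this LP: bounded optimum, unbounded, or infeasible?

The boundaries -8s - 4t = -12 and 3s - 7t = -9 meet at (12/17, 27/17), but that point violates -10s - 9t ≥ -14. Every candidate vertex is excluded by some other constraint, so the feasible region is empty.

infeasible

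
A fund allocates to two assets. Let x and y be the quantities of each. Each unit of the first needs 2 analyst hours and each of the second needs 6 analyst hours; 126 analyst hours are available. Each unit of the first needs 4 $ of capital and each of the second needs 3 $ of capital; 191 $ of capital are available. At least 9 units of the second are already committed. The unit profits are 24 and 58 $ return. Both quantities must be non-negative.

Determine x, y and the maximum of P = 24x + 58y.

Feasible corners and P = 24x + 58y:
  (0, 21) → P = 1218
  (0, 9) → P = 522
  (36, 9) → P = 1386

The optimum lies where 2x + 6y = 126 and y = 9.
Solving simultaneously gives x = 36, y = 9.

x = 36, y = 9, maximum P = 1386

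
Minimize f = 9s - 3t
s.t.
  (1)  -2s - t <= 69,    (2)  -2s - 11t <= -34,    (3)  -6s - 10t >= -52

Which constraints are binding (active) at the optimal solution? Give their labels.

(1) and (3)

Extreme points and f = 9s - 3t:
  (-793/20, 103/10) → f = -1551/4
  (-53, 37) → f = -588
  (116/23, 50/23) → f = 894/23

The minimum is at (-53, 37). Substituting into each constraint, equality holds for (1) and (3); the remaining constraints have slack.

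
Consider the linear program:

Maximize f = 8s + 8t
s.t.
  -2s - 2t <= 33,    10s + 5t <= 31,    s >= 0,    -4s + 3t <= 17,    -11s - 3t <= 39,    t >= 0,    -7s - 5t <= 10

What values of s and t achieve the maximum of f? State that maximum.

Feasible corners and f = 8s + 8t:
  (4/25, 147/25) → f = 1208/25
  (31/10, 0) → f = 124/5
  (0, 17/3) → f = 136/3
  (0, 0) → f = 0

s = 4/25, t = 147/25, maximum f = 1208/25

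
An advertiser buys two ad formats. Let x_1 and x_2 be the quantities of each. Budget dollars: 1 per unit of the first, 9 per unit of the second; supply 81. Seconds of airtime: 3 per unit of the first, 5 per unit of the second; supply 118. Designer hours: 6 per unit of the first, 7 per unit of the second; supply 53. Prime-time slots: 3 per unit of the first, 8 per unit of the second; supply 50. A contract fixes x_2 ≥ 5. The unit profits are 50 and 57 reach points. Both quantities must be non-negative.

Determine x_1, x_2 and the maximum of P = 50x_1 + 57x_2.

x_1 = 3, x_2 = 5, maximum P = 435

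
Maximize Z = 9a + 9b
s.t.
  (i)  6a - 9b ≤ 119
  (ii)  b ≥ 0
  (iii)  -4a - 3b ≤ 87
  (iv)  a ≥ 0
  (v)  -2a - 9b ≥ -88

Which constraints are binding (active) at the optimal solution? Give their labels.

Vertices and Z = 9a + 9b:
  (119/6, 0) → Z = 357/2
  (207/8, 145/36) → Z = 2153/8
  (0, 0) → Z = 0
  (0, 88/9) → Z = 88

The maximum is at (207/8, 145/36). Substituting into each constraint, equality holds for (i) and (v); the remaining constraints have slack.

(i) and (v)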